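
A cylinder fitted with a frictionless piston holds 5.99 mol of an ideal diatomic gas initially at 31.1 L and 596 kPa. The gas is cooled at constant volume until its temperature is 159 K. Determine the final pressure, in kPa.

255 kPa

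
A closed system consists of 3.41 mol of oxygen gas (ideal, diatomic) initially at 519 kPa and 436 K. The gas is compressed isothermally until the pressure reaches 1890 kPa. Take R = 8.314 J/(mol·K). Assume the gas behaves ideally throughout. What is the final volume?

6.54 L

V₁ = nRT₁/P₁ = 3.41×8.314×436/519 = 23.8 L.
Isothermal: T stays 436 K; PV = const ⇒ V₂ = 6.54 L, P₂ = 1890 kPa.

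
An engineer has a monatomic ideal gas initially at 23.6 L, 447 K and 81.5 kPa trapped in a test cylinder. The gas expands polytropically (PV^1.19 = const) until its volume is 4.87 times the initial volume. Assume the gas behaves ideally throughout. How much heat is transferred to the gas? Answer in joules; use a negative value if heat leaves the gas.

n = P₁V₁/(RT₁) = 81.5×23.6/(8.314×447) = 0.518 mol.
Polytropic n=1.19: T₂ = T₁(V₁/V₂)^(n−1) = 447×(0.205)^0.19 = 331 K; P₂ = P₁(V₁/V₂)^n = 12.4 kPa.
W = (P₁V₁−P₂V₂)/(n−1) = (81.5×23.6−12.4×115)/0.19 = 2630 J.
ΔU = nCvΔT = 0.518×12.5×(331−447) = -749 J.
Q = ΔU + W = 1880 J.

1880 J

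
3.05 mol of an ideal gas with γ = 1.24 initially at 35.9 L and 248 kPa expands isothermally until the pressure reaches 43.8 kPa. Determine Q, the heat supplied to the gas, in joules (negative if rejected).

15400 J

T₁ = P₁V₁/(nR) = 248×35.9/(3.05×8.314) = 351 K.
Isothermal: T stays 351 K; PV = const ⇒ V₂ = 203 L, P₂ = 43.8 kPa.
ΔU = 0 (ideal gas, T constant).
W = nRT ln(V₂/V₁) = 3.05×8.314×351×ln(5.66) = 15400 J.
Q = ΔU + W = 15400 J.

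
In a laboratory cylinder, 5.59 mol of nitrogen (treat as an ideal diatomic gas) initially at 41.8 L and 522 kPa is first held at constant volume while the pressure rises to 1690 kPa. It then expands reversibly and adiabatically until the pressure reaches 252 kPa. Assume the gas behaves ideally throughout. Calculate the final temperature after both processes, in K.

T₁ = P₁V₁/(nR) = 522×41.8/(5.59×8.314) = 469 K.
Step 1 — Isochoric: V stays 41.8 L; P/T = const ⇒ T₂ = 1520 K, P₂ = 1690 kPa.
W = 0 (no volume change).
ΔU = nCvΔT = 5.59×20.8×(1520−469) = 122000 J.
Q = ΔU = 122000 J.
State after step 1: P = 1690 kPa, V = 41.8 L, T = 1520 K.
Step 2 — Adiabatic: T₂/T₁ = (P₂/P₁)^((γ−1)/γ) ⇒ T₂ = 1520×(0.149)^0.286 = 882 K; V₂ = 163 L.
ΔU = nCvΔT = 5.59×20.8×(882−1520) = -74100 J.
Q = 0 for an adiabatic process, so W = −ΔU = 74100 J.
Net over both steps: W = 74100 J, Q = 122000 J, ΔU = 48000 J.

882 K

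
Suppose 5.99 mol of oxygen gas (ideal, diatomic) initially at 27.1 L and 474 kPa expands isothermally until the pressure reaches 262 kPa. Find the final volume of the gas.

T₁ = P₁V₁/(nR) = 474×27.1/(5.99×8.314) = 258 K.
Isothermal: T stays 258 K; PV = const ⇒ V₂ = 49.0 L, P₂ = 262 kPa.

49.0 L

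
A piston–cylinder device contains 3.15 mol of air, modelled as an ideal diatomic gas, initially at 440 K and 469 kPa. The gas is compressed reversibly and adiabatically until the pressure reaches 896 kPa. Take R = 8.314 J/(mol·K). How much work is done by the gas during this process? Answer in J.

V₁ = nRT₁/P₁ = 3.15×8.314×440/469 = 24.6 L.
Adiabatic: T₂/T₁ = (P₂/P₁)^((γ−1)/γ) ⇒ T₂ = 440×(1.91)^0.286 = 529 K; V₂ = 15.5 L.
ΔU = nCvΔT = 3.15×20.8×(529−440) = 5850 J.
Q = 0 for an adiabatic process, so W = −ΔU = -5850 J.

-5850 J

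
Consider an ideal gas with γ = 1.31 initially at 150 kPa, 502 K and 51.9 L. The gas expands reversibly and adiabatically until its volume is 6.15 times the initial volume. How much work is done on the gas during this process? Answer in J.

n = P₁V₁/(RT₁) = 150×51.9/(8.314×502) = 1.87 mol.
Adiabatic: TV^(γ−1) = const ⇒ T₂ = 502×(0.163)^0.310 = 286 K; PV^γ = const ⇒ P₂ = 13.9 kPa.
ΔU = nCvΔT = 1.87×26.8×(286−502) = -10800 J.
Q = 0 for an adiabatic process, so W = −ΔU = 10800 J.
Work done on the gas = −W_by = -10800 J.

-10800 J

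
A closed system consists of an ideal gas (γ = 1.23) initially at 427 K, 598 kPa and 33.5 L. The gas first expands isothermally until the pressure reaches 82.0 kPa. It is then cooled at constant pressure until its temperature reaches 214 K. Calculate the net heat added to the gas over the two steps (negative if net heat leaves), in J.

n = P₁V₁/(RT₁) = 598×33.5/(8.314×427) = 5.64 mol.
Step 1 — Isothermal: T stays 427 K; PV = const ⇒ V₂ = 244 L, P₂ = 82.0 kPa.
ΔU = 0 (ideal gas, T constant).
W = nRT ln(V₂/V₁) = 5.64×8.314×427×ln(7.29) = 39800 J.
Q = ΔU + W = 39800 J.
State after step 1: P = 82.0 kPa, V = 244 L, T = 427 K.
Step 2 — Isobaric: P stays 82.0 kPa; V/T = const ⇒ T₂ = 214 K, V₂ = 122 L.
W = PΔV = 82.0×(122−244) kPa·L = -9990 J.
ΔU = nCvΔT = 5.64×36.1×(214−427) = -43400 J.
Q = ΔU + W = nCpΔT = -53400 J.
Net over both steps: W = 29800 J, Q = -13600 J, ΔU = -43400 J.

-13600 J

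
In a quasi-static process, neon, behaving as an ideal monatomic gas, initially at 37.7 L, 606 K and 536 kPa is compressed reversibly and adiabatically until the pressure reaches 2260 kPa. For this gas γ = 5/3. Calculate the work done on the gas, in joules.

n = P₁V₁/(RT₁) = 536×37.7/(8.314×606) = 4.01 mol.
Adiabatic: T₂/T₁ = (P₂/P₁)^((γ−1)/γ) ⇒ T₂ = 606×(4.22)^0.400 = 1080 K; V₂ = 15.9 L.
ΔU = nCvΔT = 4.01×12.5×(1080−606) = 23600 J.
Q = 0 for an adiabatic process, so W = −ΔU = -23600 J.
Work done on the gas = −W_by = 23600 J.

23600 J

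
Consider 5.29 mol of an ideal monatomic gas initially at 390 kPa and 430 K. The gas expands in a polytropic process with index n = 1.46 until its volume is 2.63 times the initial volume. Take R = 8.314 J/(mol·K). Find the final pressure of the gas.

95.0 kPa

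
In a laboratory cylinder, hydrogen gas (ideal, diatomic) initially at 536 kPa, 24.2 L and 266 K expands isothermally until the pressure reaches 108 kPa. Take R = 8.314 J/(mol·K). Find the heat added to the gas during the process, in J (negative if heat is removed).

20800 J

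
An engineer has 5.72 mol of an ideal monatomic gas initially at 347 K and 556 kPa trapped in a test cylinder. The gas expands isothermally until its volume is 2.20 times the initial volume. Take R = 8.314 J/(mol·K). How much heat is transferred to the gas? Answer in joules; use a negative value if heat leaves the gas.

13000 J

V₁ = nRT₁/P₁ = 5.72×8.314×347/556 = 29.7 L.
Isothermal: T stays 347 K; PV = const ⇒ V₂ = 65.3 L, P₂ = 253 kPa.
ΔU = 0 (ideal gas, T constant).
W = nRT ln(V₂/V₁) = 5.72×8.314×347×ln(2.20) = 13000 J.
Q = ΔU + W = 13000 J.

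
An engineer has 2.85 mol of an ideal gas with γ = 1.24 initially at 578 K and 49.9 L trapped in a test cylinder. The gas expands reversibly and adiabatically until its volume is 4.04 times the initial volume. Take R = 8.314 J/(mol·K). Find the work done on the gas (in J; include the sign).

P₁ = nRT₁/V₁ = 2.85×8.314×578/49.9 = 274 kPa.
Adiabatic: TV^(γ−1) = const ⇒ T₂ = 578×(0.248)^0.240 = 413 K; PV^γ = const ⇒ P₂ = 48.6 kPa.
ΔU = nCvΔT = 2.85×34.6×(413−578) = -16200 J.
Q = 0 for an adiabatic process, so W = −ΔU = 16200 J.
Work done on the gas = −W_by = -16200 J.

-16200 J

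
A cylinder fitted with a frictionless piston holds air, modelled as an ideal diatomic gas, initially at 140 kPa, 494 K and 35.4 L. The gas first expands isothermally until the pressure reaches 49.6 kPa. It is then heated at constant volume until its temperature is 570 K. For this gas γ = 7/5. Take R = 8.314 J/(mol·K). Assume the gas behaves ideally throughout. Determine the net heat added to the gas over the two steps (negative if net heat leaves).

7050 J

n = P₁V₁/(RT₁) = 140×35.4/(8.314×494) = 1.21 mol.
Step 1 — Isothermal: T stays 494 K; PV = const ⇒ V₂ = 99.9 L, P₂ = 49.6 kPa.
ΔU = 0 (ideal gas, T constant).
W = nRT ln(V₂/V₁) = 1.21×8.314×494×ln(2.82) = 5140 J.
Q = ΔU + W = 5140 J.
State after step 1: P = 49.6 kPa, V = 99.9 L, T = 494 K.
Step 2 — Isochoric: V stays 99.9 L; P/T = const ⇒ T₂ = 570 K, P₂ = 57.2 kPa.
W = 0 (no volume change).
ΔU = nCvΔT = 1.21×20.8×(570−494) = 1910 J.
Q = ΔU = 1910 J.
Net over both steps: W = 5140 J, Q = 7050 J, ΔU = 1910 J.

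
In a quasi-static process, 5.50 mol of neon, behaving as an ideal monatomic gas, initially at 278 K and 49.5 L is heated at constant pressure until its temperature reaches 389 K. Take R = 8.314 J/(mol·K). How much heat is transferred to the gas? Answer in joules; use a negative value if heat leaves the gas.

12700 J

P₁ = nRT₁/V₁ = 5.50×8.314×278/49.5 = 257 kPa.
Isobaric: P stays 257 kPa; V/T = const ⇒ T₂ = 389 K, V₂ = 69.3 L.
W = PΔV = 257×(69.3−49.5) kPa·L = 5080 J.
ΔU = nCvΔT = 5.50×12.5×(389−278) = 7610 J.
Q = ΔU + W = nCpΔT = 12700 J.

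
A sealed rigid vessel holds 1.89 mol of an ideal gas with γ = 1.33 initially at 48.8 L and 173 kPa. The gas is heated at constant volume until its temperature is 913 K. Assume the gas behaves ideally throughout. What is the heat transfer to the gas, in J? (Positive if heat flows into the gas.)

T₁ = P₁V₁/(nR) = 173×48.8/(1.89×8.314) = 537 K.
Isochoric: V stays 48.8 L; P/T = const ⇒ T₂ = 913 K, P₂ = 294 kPa.
W = 0 (no volume change).
ΔU = nCvΔT = 1.89×25.2×(913−537) = 17900 J.
Q = ΔU = 17900 J.

17900 J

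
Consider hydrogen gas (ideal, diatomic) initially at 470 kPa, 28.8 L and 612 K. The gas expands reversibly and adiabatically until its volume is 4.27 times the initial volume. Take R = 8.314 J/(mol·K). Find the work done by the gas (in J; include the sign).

14900 J

n = P₁V₁/(RT₁) = 470×28.8/(8.314×612) = 2.66 mol.
Adiabatic: TV^(γ−1) = const ⇒ T₂ = 612×(0.234)^0.400 = 342 K; PV^γ = const ⇒ P₂ = 61.6 kPa.
ΔU = nCvΔT = 2.66×20.8×(342−612) = -14900 J.
Q = 0 for an adiabatic process, so W = −ΔU = 14900 J.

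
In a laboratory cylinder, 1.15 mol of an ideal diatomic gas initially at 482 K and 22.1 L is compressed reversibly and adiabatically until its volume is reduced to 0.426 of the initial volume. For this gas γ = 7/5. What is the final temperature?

678 K

P₁ = nRT₁/V₁ = 1.15×8.314×482/22.1 = 209 kPa.
Adiabatic: TV^(γ−1) = const ⇒ T₂ = 482×(2.35)^0.400 = 678 K; PV^γ = const ⇒ P₂ = 689 kPa.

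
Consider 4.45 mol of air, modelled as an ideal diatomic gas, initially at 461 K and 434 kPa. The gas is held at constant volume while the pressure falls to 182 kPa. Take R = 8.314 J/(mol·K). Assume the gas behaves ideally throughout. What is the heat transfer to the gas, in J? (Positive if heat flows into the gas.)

-24800 J

V₁ = nRT₁/P₁ = 4.45×8.314×461/434 = 39.3 L.
Isochoric: V stays 39.3 L; P/T = const ⇒ T₂ = 193 K, P₂ = 182 kPa.
W = 0 (no volume change).
ΔU = nCvΔT = 4.45×20.8×(193−461) = -24800 J.
Q = ΔU = -24800 J.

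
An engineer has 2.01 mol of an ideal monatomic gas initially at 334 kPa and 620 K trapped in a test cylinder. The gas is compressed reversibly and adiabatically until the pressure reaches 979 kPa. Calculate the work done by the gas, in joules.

V₁ = nRT₁/P₁ = 2.01×8.314×620/334 = 31.0 L.
Adiabatic: T₂/T₁ = (P₂/P₁)^((γ−1)/γ) ⇒ T₂ = 620×(2.93)^0.400 = 953 K; V₂ = 16.3 L.
ΔU = nCvΔT = 2.01×12.5×(953−620) = 8350 J.
Q = 0 for an adiabatic process, so W = −ΔU = -8350 J.

-8350 J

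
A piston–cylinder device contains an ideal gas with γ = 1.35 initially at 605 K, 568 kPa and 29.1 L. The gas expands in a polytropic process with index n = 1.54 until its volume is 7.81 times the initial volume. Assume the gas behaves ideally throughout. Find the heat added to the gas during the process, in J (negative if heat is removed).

-11100 J

n = P₁V₁/(RT₁) = 568×29.1/(8.314×605) = 3.29 mol.
Polytropic n=1.54: T₂ = T₁(V₁/V₂)^(n−1) = 605×(0.128)^0.54 = 199 K; P₂ = P₁(V₁/V₂)^n = 24.0 kPa.
W = (P₁V₁−P₂V₂)/(n−1) = (568×29.1−24.0×227)/0.54 = 20500 J.
ΔU = nCvΔT = 3.29×23.8×(199−605) = -31700 J.
Q = ΔU + W = -11100 J.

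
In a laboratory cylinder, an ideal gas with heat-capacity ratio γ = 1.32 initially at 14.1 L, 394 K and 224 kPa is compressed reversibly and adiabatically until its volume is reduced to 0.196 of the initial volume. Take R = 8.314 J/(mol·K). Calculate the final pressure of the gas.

Adiabatic: TV^(γ−1) = const ⇒ T₂ = 394×(5.10)^0.320 = 664 K; PV^γ = const ⇒ P₂ = 1930 kPa.

1930 kPa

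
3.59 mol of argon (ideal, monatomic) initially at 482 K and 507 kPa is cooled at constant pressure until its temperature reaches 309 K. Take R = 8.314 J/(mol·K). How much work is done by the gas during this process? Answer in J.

-5160 J

V₁ = nRT₁/P₁ = 3.59×8.314×482/507 = 28.4 L.
Isobaric: P stays 507 kPa; V/T = const ⇒ T₂ = 309 K, V₂ = 18.2 L.
W = PΔV = 507×(18.2−28.4) kPa·L = -5160 J.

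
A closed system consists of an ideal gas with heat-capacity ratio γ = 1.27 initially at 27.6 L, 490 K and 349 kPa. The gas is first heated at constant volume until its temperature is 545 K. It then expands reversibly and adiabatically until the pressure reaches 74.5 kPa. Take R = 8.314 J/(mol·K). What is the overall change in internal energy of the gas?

n = P₁V₁/(RT₁) = 349×27.6/(8.314×490) = 2.36 mol.
Step 1 — Isochoric: V stays 27.6 L; P/T = const ⇒ T₂ = 545 K, P₂ = 388 kPa.
W = 0 (no volume change).
ΔU = nCvΔT = 2.36×30.8×(545−490) = 4000 J.
Q = ΔU = 4000 J.
State after step 1: P = 388 kPa, V = 27.6 L, T = 545 K.
Step 2 — Adiabatic: T₂/T₁ = (P₂/P₁)^((γ−1)/γ) ⇒ T₂ = 545×(0.192)^0.213 = 384 K; V₂ = 101 L.
ΔU = nCvΔT = 2.36×30.8×(384−545) = -11700 J.
Q = 0 for an adiabatic process, so W = −ΔU = 11700 J.
Net over both steps: W = 11700 J, Q = 4000 J, ΔU = -7740 J.

-7740 J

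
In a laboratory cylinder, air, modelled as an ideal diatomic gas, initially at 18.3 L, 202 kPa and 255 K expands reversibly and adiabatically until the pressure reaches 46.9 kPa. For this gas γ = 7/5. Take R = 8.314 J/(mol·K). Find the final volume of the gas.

51.9 L

Adiabatic: T₂/T₁ = (P₂/P₁)^((γ−1)/γ) ⇒ T₂ = 255×(0.232)^0.286 = 168 K; V₂ = 51.9 L.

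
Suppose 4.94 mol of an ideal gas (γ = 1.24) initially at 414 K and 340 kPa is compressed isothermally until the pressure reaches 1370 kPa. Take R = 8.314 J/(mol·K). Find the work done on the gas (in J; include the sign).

23700 J

V₁ = nRT₁/P₁ = 4.94×8.314×414/340 = 50.0 L.
Isothermal: T stays 414 K; PV = const ⇒ V₂ = 12.4 L, P₂ = 1370 kPa.
W = nRT ln(V₂/V₁) = 4.94×8.314×414×ln(0.248) = -23700 J.
Work done on the gas = −W_by = 23700 J.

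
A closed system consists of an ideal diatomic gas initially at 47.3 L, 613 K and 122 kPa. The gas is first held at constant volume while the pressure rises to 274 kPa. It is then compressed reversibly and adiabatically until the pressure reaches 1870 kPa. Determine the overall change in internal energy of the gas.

41700 J

n = P₁V₁/(RT₁) = 122×47.3/(8.314×613) = 1.13 mol.
Step 1 — Isochoric: V stays 47.3 L; P/T = const ⇒ T₂ = 1380 K, P₂ = 274 kPa.
W = 0 (no volume change).
ΔU = nCvΔT = 1.13×20.8×(1380−613) = 18000 J.
Q = ΔU = 18000 J.
State after step 1: P = 274 kPa, V = 47.3 L, T = 1380 K.
Step 2 — Adiabatic: T₂/T₁ = (P₂/P₁)^((γ−1)/γ) ⇒ T₂ = 1380×(6.82)^0.286 = 2380 K; V₂ = 12.0 L.
ΔU = nCvΔT = 1.13×20.8×(2380−1380) = 23700 J.
Q = 0 for an adiabatic process, so W = −ΔU = -23700 J.
Net over both steps: W = -23700 J, Q = 18000 J, ΔU = 41700 J.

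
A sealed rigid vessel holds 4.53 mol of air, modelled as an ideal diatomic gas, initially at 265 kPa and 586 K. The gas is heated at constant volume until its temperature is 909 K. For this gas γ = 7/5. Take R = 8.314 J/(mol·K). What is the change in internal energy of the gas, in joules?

30400 J

V₁ = nRT₁/P₁ = 4.53×8.314×586/265 = 83.3 L.
Isochoric: V stays 83.3 L; P/T = const ⇒ T₂ = 909 K, P₂ = 411 kPa.
For an ideal gas ΔU = nCvΔT with Cv = (5/2)R = 20.8 J/(mol·K).
ΔU = 4.53×20.8×(909−586) = 30400 J.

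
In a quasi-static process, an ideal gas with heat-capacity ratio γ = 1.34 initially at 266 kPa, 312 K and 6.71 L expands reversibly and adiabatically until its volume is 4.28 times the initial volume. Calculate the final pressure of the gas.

Adiabatic: TV^(γ−1) = const ⇒ T₂ = 312×(0.234)^0.340 = 190 K; PV^γ = const ⇒ P₂ = 37.9 kPa.

37.9 kPa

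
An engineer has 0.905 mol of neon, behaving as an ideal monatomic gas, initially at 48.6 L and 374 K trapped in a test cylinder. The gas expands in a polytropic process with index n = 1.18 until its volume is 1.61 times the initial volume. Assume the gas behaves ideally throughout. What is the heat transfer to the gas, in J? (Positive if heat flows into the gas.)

938 J

P₁ = nRT₁/V₁ = 0.905×8.314×374/48.6 = 57.9 kPa.
Polytropic n=1.18: T₂ = T₁(V₁/V₂)^(n−1) = 374×(0.621)^0.18 = 343 K; P₂ = P₁(V₁/V₂)^n = 33.0 kPa.
W = (P₁V₁−P₂V₂)/(n−1) = (57.9×48.6−33.0×78.2)/0.18 = 1280 J.
ΔU = nCvΔT = 0.905×12.5×(343−374) = -347 J.
Q = ΔU + W = 938 J.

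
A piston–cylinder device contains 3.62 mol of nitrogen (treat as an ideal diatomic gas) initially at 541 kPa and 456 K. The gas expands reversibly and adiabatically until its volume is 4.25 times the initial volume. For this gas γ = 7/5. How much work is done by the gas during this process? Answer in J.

15100 J

V₁ = nRT₁/P₁ = 3.62×8.314×456/541 = 25.4 L.
Adiabatic: TV^(γ−1) = const ⇒ T₂ = 456×(0.235)^0.400 = 256 K; PV^γ = const ⇒ P₂ = 71.4 kPa.
ΔU = nCvΔT = 3.62×20.8×(256−456) = -15100 J.
Q = 0 for an adiabatic process, so W = −ΔU = 15100 J.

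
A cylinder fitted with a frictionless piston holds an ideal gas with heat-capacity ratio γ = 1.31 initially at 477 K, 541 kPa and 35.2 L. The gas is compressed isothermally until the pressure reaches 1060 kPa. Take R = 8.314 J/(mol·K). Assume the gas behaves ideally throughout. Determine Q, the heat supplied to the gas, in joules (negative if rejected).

-12800 J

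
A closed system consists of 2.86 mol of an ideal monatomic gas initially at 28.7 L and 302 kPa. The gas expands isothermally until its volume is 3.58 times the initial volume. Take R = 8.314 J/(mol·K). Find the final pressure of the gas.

84.4 kPa

T₁ = P₁V₁/(nR) = 302×28.7/(2.86×8.314) = 365 K.
Isothermal: T stays 365 K; PV = const ⇒ V₂ = 103 L, P₂ = 84.4 kPa.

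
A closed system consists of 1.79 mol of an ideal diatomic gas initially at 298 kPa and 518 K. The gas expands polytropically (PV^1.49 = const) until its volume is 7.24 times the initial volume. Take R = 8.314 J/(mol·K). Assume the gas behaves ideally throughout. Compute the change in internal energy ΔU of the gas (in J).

-12000 J

V₁ = nRT₁/P₁ = 1.79×8.314×518/298 = 25.9 L.
Polytropic n=1.49: T₂ = T₁(V₁/V₂)^(n−1) = 518×(0.138)^0.49 = 196 K; P₂ = P₁(V₁/V₂)^n = 15.6 kPa.
For an ideal gas ΔU = nCvΔT with Cv = (5/2)R = 20.8 J/(mol·K).
ΔU = 1.79×20.8×(196−518) = -12000 J.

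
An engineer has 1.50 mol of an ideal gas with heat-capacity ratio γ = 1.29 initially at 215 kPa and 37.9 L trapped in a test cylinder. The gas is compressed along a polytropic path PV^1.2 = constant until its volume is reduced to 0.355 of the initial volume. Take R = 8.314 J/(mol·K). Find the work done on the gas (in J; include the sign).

9380 J

T₁ = P₁V₁/(nR) = 215×37.9/(1.50×8.314) = 653 K.
Polytropic n=1.2: T₂ = T₁(V₁/V₂)^(n−1) = 653×(2.82)^0.20 = 804 K; P₂ = P₁(V₁/V₂)^n = 745 kPa.
W = (P₁V₁−P₂V₂)/(n−1) = (215×37.9−745×13.5)/0.20 = -9380 J.
Work done on the gas = −W_by = 9380 J.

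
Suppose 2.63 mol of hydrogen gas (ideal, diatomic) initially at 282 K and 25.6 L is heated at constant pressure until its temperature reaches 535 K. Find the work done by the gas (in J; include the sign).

5530 J

P₁ = nRT₁/V₁ = 2.63×8.314×282/25.6 = 241 kPa.
Isobaric: P stays 241 kPa; V/T = const ⇒ T₂ = 535 K, V₂ = 48.6 L.
W = PΔV = 241×(48.6−25.6) kPa·L = 5530 J.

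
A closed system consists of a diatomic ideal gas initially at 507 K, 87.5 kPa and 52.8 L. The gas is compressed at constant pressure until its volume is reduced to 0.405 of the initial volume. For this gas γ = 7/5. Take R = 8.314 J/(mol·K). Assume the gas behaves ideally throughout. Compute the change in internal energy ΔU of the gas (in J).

-6870 J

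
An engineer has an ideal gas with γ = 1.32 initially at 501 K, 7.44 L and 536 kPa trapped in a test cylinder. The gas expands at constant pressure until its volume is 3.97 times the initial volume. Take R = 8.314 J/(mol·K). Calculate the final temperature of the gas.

1990 K

Isobaric: P stays 536 kPa; V/T = const ⇒ T₂ = 1990 K, V₂ = 29.5 L.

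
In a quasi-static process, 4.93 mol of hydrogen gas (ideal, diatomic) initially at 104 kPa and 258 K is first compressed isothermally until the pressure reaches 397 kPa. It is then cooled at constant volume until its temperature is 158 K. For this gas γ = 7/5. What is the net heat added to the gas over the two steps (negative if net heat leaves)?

-24400 J

V₁ = nRT₁/P₁ = 4.93×8.314×258/104 = 102 L.
Step 1 — Isothermal: T stays 258 K; PV = const ⇒ V₂ = 26.6 L, P₂ = 397 kPa.
ΔU = 0 (ideal gas, T constant).
W = nRT ln(V₂/V₁) = 4.93×8.314×258×ln(0.262) = -14200 J.
Q = ΔU + W = -14200 J.
State after step 1: P = 397 kPa, V = 26.6 L, T = 258 K.
Step 2 — Isochoric: V stays 26.6 L; P/T = const ⇒ T₂ = 158 K, P₂ = 243 kPa.
W = 0 (no volume change).
ΔU = nCvΔT = 4.93×20.8×(158−258) = -10200 J.
Q = ΔU = -10200 J.
Net over both steps: W = -14200 J, Q = -24400 J, ΔU = -10200 J.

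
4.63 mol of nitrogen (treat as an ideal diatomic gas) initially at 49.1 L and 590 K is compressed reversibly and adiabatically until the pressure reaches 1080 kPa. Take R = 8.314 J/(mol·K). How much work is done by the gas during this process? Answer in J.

P₁ = nRT₁/V₁ = 4.63×8.314×590/49.1 = 463 kPa.
Adiabatic: T₂/T₁ = (P₂/P₁)^((γ−1)/γ) ⇒ T₂ = 590×(2.33)^0.286 = 752 K; V₂ = 26.8 L.
ΔU = nCvΔT = 4.63×20.8×(752−590) = 15600 J.
Q = 0 for an adiabatic process, so W = −ΔU = -15600 J.

-15600 J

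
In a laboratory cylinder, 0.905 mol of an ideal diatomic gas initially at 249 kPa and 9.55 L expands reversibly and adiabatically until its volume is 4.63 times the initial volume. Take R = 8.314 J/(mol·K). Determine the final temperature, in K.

T₁ = P₁V₁/(nR) = 249×9.55/(0.905×8.314) = 316 K.
Adiabatic: TV^(γ−1) = const ⇒ T₂ = 316×(0.216)^0.400 = 171 K; PV^γ = const ⇒ P₂ = 29.1 kPa.

171 K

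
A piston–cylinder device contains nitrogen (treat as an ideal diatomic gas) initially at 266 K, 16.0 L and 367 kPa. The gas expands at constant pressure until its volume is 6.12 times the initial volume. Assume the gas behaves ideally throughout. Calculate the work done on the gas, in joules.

-30100 J

n = P₁V₁/(RT₁) = 367×16.0/(8.314×266) = 2.66 mol.
Isobaric: P stays 367 kPa; V/T = const ⇒ T₂ = 1630 K, V₂ = 97.9 L.
W = PΔV = 367×(97.9−16.0) kPa·L = 30100 J.
Work done on the gas = −W_by = -30100 J.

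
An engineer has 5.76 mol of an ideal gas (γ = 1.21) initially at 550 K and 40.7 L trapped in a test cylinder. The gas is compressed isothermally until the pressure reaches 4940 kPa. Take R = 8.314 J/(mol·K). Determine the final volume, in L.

5.33 L

P₁ = nRT₁/V₁ = 5.76×8.314×550/40.7 = 647 kPa.
Isothermal: T stays 550 K; PV = const ⇒ V₂ = 5.33 L, P₂ = 4940 kPa.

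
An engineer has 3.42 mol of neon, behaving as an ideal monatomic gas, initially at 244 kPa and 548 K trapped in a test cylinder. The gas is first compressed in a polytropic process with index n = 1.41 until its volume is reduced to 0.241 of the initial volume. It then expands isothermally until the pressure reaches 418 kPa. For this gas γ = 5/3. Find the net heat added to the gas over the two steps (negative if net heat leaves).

29400 J

V₁ = nRT₁/P₁ = 3.42×8.314×548/244 = 63.9 L.
Step 1 — Polytropic n=1.41: T₂ = T₁(V₁/V₂)^(n−1) = 548×(4.15)^0.41 = 982 K; P₂ = P₁(V₁/V₂)^n = 1810 kPa.
W = (P₁V₁−P₂V₂)/(n−1) = (244×63.9−1810×15.4)/0.41 = -30100 J.
ΔU = nCvΔT = 3.42×12.5×(982−548) = 18500 J.
Q = ΔU + W = -11600 J.
State after step 1: P = 1810 kPa, V = 15.4 L, T = 982 K.
Step 2 — Isothermal: T stays 982 K; PV = const ⇒ V₂ = 66.8 L, P₂ = 418 kPa.
ΔU = 0 (ideal gas, T constant).
W = nRT ln(V₂/V₁) = 3.42×8.314×982×ln(4.34) = 41000 J.
Q = ΔU + W = 41000 J.
Net over both steps: W = 10900 J, Q = 29400 J, ΔU = 18500 J.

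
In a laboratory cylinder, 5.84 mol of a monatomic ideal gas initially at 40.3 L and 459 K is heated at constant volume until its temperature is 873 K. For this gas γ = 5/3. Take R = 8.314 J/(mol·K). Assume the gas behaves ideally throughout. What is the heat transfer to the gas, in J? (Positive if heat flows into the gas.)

30200 J

P₁ = nRT₁/V₁ = 5.84×8.314×459/40.3 = 553 kPa.
Isochoric: V stays 40.3 L; P/T = const ⇒ T₂ = 873 K, P₂ = 1050 kPa.
W = 0 (no volume change).
ΔU = nCvΔT = 5.84×12.5×(873−459) = 30200 J.
Q = ΔU = 30200 J.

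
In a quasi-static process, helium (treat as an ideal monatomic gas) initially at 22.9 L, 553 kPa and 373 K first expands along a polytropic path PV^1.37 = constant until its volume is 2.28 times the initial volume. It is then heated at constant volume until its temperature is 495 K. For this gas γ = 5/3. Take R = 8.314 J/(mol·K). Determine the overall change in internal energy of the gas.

n = P₁V₁/(RT₁) = 553×22.9/(8.314×373) = 4.08 mol.
Step 1 — Polytropic n=1.37: T₂ = T₁(V₁/V₂)^(n−1) = 373×(0.439)^0.37 = 275 K; P₂ = P₁(V₁/V₂)^n = 179 kPa.
W = (P₁V₁−P₂V₂)/(n−1) = (553×22.9−179×52.2)/0.37 = 9000 J.
ΔU = nCvΔT = 4.08×12.5×(275−373) = -4990 J.
Q = ΔU + W = 4000 J.
State after step 1: P = 179 kPa, V = 52.2 L, T = 275 K.
Step 2 — Isochoric: V stays 52.2 L; P/T = const ⇒ T₂ = 495 K, P₂ = 322 kPa.
W = 0 (no volume change).
ΔU = nCvΔT = 4.08×12.5×(495−275) = 11200 J.
Q = ΔU = 11200 J.
Net over both steps: W = 9000 J, Q = 15200 J, ΔU = 6210 J.

6210 J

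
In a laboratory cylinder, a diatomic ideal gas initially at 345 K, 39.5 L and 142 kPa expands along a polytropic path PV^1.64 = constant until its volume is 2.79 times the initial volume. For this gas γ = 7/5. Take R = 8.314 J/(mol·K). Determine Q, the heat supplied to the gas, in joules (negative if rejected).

-2530 J

n = P₁V₁/(RT₁) = 142×39.5/(8.314×345) = 1.96 mol.
Polytropic n=1.64: T₂ = T₁(V₁/V₂)^(n−1) = 345×(0.358)^0.64 = 179 K; P₂ = P₁(V₁/V₂)^n = 26.4 kPa.
W = (P₁V₁−P₂V₂)/(n−1) = (142×39.5−26.4×110)/0.64 = 4220 J.
ΔU = nCvΔT = 1.96×20.8×(179−345) = -6750 J.
Q = ΔU + W = -2530 J.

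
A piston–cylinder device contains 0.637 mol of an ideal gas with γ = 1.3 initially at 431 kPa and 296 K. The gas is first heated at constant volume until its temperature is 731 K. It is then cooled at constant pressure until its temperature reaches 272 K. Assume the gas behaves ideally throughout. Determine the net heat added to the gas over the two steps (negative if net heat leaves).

-2850 J

V₁ = nRT₁/P₁ = 0.637×8.314×296/431 = 3.64 L.
Step 1 — Isochoric: V stays 3.64 L; P/T = const ⇒ T₂ = 731 K, P₂ = 1060 kPa.
W = 0 (no volume change).
ΔU = nCvΔT = 0.637×27.7×(731−296) = 7680 J.
Q = ΔU = 7680 J.
State after step 1: P = 1060 kPa, V = 3.64 L, T = 731 K.
Step 2 — Isobaric: P stays 1060 kPa; V/T = const ⇒ T₂ = 272 K, V₂ = 1.35 L.
W = PΔV = 1060×(1.35−3.64) kPa·L = -2430 J.
ΔU = nCvΔT = 0.637×27.7×(272−731) = -8100 J.
Q = ΔU + W = nCpΔT = -10500 J.
Net over both steps: W = -2430 J, Q = -2850 J, ΔU = -424 J.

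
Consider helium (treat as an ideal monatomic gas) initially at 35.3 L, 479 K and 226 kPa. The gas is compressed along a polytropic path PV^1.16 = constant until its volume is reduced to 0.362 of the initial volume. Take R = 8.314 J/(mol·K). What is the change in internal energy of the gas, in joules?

n = P₁V₁/(RT₁) = 226×35.3/(8.314×479) = 2.00 mol.
Polytropic n=1.16: T₂ = T₁(V₁/V₂)^(n−1) = 479×(2.76)^0.16 = 564 K; P₂ = P₁(V₁/V₂)^n = 735 kPa.
For an ideal gas ΔU = nCvΔT with Cv = (3/2)R = 12.5 J/(mol·K).
ΔU = 2.00×12.5×(564−479) = 2110 J.

2110 J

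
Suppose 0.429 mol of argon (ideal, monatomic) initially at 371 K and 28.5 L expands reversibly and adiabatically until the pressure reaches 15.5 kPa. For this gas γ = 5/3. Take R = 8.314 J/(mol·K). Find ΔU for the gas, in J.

-705 J

P₁ = nRT₁/V₁ = 0.429×8.314×371/28.5 = 46.4 kPa.
Adiabatic: T₂/T₁ = (P₂/P₁)^((γ−1)/γ) ⇒ T₂ = 371×(0.334)^0.400 = 239 K; V₂ = 55.0 L.
For an ideal gas ΔU = nCvΔT with Cv = (3/2)R = 12.5 J/(mol·K).
ΔU = 0.429×12.5×(239−371) = -705 J.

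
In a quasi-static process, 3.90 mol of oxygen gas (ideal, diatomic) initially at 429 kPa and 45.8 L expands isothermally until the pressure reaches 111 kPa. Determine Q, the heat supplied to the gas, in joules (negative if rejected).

26600 J

T₁ = P₁V₁/(nR) = 429×45.8/(3.90×8.314) = 606 K.
Isothermal: T stays 606 K; PV = const ⇒ V₂ = 177 L, P₂ = 111 kPa.
ΔU = 0 (ideal gas, T constant).
W = nRT ln(V₂/V₁) = 3.90×8.314×606×ln(3.86) = 26600 J.
Q = ΔU + W = 26600 J.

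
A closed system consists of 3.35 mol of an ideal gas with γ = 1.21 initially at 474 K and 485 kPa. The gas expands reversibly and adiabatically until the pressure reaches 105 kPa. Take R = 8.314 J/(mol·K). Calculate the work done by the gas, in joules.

V₁ = nRT₁/P₁ = 3.35×8.314×474/485 = 27.2 L.
Adiabatic: T₂/T₁ = (P₂/P₁)^((γ−1)/γ) ⇒ T₂ = 474×(0.216)^0.174 = 363 K; V₂ = 96.4 L.
ΔU = nCvΔT = 3.35×39.6×(363−474) = -14700 J.
Q = 0 for an adiabatic process, so W = −ΔU = 14700 J.

14700 J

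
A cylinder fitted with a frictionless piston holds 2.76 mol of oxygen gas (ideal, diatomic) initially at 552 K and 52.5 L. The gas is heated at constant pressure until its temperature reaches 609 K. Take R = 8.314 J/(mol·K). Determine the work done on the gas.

-1310 J

P₁ = nRT₁/V₁ = 2.76×8.314×552/52.5 = 241 kPa.
Isobaric: P stays 241 kPa; V/T = const ⇒ T₂ = 609 K, V₂ = 57.9 L.
W = PΔV = 241×(57.9−52.5) kPa·L = 1310 J.
Work done on the gas = −W_by = -1310 J.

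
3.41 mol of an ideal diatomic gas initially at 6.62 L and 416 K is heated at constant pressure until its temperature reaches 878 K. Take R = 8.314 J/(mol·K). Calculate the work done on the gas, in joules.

P₁ = nRT₁/V₁ = 3.41×8.314×416/6.62 = 1780 kPa.
Isobaric: P stays 1780 kPa; V/T = const ⇒ T₂ = 878 K, V₂ = 14.0 L.
W = PΔV = 1780×(14.0−6.62) kPa·L = 13100 J.
Work done on the gas = −W_by = -13100 J.

-13100 J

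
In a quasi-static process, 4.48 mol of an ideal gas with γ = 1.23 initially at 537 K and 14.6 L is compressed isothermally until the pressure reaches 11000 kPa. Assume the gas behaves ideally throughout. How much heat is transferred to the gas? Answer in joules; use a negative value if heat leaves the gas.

P₁ = nRT₁/V₁ = 4.48×8.314×537/14.6 = 1370 kPa.
Isothermal: T stays 537 K; PV = const ⇒ V₂ = 1.82 L, P₂ = 11000 kPa.
ΔU = 0 (ideal gas, T constant).
W = nRT ln(V₂/V₁) = 4.48×8.314×537×ln(0.125) = -41700 J.
Q = ΔU + W = -41700 J.

-41700 J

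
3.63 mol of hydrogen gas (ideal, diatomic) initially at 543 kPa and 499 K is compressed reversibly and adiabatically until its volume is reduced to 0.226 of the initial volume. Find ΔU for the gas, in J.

V₁ = nRT₁/P₁ = 3.63×8.314×499/543 = 27.7 L.
Adiabatic: TV^(γ−1) = const ⇒ T₂ = 499×(4.42)^0.400 = 905 K; PV^γ = const ⇒ P₂ = 4360 kPa.
For an ideal gas ΔU = nCvΔT with Cv = (5/2)R = 20.8 J/(mol·K).
ΔU = 3.63×20.8×(905−499) = 30600 J.

30600 J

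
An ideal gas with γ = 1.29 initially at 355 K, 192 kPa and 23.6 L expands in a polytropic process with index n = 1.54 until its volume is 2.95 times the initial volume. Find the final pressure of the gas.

36.3 kPa

Polytropic n=1.54: T₂ = T₁(V₁/V₂)^(n−1) = 355×(0.339)^0.54 = 198 K; P₂ = P₁(V₁/V₂)^n = 36.3 kPa.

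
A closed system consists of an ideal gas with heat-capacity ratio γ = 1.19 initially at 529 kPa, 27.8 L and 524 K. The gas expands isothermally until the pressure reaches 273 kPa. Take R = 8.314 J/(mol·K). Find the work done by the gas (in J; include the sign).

9730 J

n = P₁V₁/(RT₁) = 529×27.8/(8.314×524) = 3.38 mol.
Isothermal: T stays 524 K; PV = const ⇒ V₂ = 53.9 L, P₂ = 273 kPa.
W = nRT ln(V₂/V₁) = 3.38×8.314×524×ln(1.94) = 9730 J.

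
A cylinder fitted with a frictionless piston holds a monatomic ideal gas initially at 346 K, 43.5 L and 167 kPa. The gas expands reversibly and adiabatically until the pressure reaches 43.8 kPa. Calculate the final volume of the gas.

Adiabatic: T₂/T₁ = (P₂/P₁)^((γ−1)/γ) ⇒ T₂ = 346×(0.262)^0.400 = 203 K; V₂ = 97.1 L.

97.1 L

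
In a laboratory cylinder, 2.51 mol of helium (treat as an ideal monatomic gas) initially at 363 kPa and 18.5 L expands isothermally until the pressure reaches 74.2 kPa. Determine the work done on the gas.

-10700 J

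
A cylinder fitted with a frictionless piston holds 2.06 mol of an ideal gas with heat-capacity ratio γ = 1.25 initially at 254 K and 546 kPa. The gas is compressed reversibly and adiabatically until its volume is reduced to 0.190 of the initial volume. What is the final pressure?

4350 kPa

V₁ = nRT₁/P₁ = 2.06×8.314×254/546 = 7.97 L.
Adiabatic: TV^(γ−1) = const ⇒ T₂ = 254×(5.26)^0.250 = 385 K; PV^γ = const ⇒ P₂ = 4350 kPa.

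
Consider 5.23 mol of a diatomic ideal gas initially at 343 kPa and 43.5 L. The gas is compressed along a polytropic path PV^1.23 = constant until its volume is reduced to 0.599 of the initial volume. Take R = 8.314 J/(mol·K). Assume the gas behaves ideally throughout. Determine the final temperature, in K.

T₁ = P₁V₁/(nR) = 343×43.5/(5.23×8.314) = 343 K.
Polytropic n=1.23: T₂ = T₁(V₁/V₂)^(n−1) = 343×(1.67)^0.23 = 386 K; P₂ = P₁(V₁/V₂)^n = 644 kPa.

386 K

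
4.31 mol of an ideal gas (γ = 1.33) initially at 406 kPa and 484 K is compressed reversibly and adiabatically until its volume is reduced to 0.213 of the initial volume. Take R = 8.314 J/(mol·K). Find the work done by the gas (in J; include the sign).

V₁ = nRT₁/P₁ = 4.31×8.314×484/406 = 42.7 L.
Adiabatic: TV^(γ−1) = const ⇒ T₂ = 484×(4.69)^0.330 = 806 K; PV^γ = const ⇒ P₂ = 3180 kPa.
ΔU = nCvΔT = 4.31×25.2×(806−484) = 35000 J.
Q = 0 for an adiabatic process, so W = −ΔU = -35000 J.

-35000 J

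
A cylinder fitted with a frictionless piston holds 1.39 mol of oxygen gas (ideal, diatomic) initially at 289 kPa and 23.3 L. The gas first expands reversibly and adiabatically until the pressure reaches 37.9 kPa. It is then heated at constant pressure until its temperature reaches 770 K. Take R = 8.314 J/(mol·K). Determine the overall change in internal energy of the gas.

5410 J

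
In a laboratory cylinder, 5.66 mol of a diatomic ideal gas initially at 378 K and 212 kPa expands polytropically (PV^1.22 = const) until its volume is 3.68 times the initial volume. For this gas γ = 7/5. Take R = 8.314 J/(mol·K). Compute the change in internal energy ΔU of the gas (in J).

V₁ = nRT₁/P₁ = 5.66×8.314×378/212 = 83.9 L.
Polytropic n=1.22: T₂ = T₁(V₁/V₂)^(n−1) = 378×(0.272)^0.22 = 284 K; P₂ = P₁(V₁/V₂)^n = 43.3 kPa.
For an ideal gas ΔU = nCvΔT with Cv = (5/2)R = 20.8 J/(mol·K).
ΔU = 5.66×20.8×(284−378) = -11100 J.

-11100 J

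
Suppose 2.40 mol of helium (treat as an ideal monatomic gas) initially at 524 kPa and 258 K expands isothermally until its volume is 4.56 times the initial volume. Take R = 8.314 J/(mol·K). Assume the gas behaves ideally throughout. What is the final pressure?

115 kPa

V₁ = nRT₁/P₁ = 2.40×8.314×258/524 = 9.82 L.
Isothermal: T stays 258 K; PV = const ⇒ V₂ = 44.8 L, P₂ = 115 kPa.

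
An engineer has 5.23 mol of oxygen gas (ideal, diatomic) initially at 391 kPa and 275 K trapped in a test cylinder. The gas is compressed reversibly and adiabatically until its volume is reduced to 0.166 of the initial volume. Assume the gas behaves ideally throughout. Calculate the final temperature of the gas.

564 K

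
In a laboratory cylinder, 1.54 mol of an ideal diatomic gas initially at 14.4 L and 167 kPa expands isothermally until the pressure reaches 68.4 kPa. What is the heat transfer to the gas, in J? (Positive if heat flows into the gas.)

2150 J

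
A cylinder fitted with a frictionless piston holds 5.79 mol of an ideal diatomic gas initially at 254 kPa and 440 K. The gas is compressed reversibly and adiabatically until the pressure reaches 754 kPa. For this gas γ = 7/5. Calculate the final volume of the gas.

38.3 L

V₁ = nRT₁/P₁ = 5.79×8.314×440/254 = 83.4 L.
Adiabatic: T₂/T₁ = (P₂/P₁)^((γ−1)/γ) ⇒ T₂ = 440×(2.97)^0.286 = 600 K; V₂ = 38.3 L.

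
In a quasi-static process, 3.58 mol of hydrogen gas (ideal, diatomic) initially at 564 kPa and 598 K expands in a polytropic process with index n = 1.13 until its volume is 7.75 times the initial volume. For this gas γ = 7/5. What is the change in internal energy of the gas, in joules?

-10400 J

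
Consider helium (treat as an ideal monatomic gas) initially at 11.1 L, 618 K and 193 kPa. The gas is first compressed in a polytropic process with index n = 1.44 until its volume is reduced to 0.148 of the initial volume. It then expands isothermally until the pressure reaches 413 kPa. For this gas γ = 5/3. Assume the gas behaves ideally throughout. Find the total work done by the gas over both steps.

3470 J

n = P₁V₁/(RT₁) = 193×11.1/(8.314×618) = 0.417 mol.
Step 1 — Polytropic n=1.44: T₂ = T₁(V₁/V₂)^(n−1) = 618×(6.76)^0.44 = 1430 K; P₂ = P₁(V₁/V₂)^n = 3020 kPa.
W = (P₁V₁−P₂V₂)/(n−1) = (193×11.1−3020×1.64)/0.44 = -6420 J.
ΔU = nCvΔT = 0.417×12.5×(1430−618) = 4230 J.
Q = ΔU + W = -2180 J.
State after step 1: P = 3020 kPa, V = 1.64 L, T = 1430 K.
Step 2 — Isothermal: T stays 1430 K; PV = const ⇒ V₂ = 12.0 L, P₂ = 413 kPa.
ΔU = 0 (ideal gas, T constant).
W = nRT ln(V₂/V₁) = 0.417×8.314×1430×ln(7.32) = 9880 J.
Q = ΔU + W = 9880 J.
Net over both steps: W = 3470 J, Q = 7700 J, ΔU = 4230 J.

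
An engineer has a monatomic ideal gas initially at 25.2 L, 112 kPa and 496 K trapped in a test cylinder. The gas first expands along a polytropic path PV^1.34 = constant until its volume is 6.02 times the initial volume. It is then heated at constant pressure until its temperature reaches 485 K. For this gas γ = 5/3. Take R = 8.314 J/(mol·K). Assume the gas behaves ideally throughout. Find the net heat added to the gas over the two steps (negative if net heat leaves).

n = P₁V₁/(RT₁) = 112×25.2/(8.314×496) = 0.684 mol.
Step 1 — Polytropic n=1.34: T₂ = T₁(V₁/V₂)^(n−1) = 496×(0.166)^0.34 = 269 K; P₂ = P₁(V₁/V₂)^n = 10.1 kPa.
W = (P₁V₁−P₂V₂)/(n−1) = (112×25.2−10.1×152)/0.34 = 3790 J.
ΔU = nCvΔT = 0.684×12.5×(269−496) = -1930 J.
Q = ΔU + W = 1860 J.
State after step 1: P = 10.1 kPa, V = 152 L, T = 269 K.
Step 2 — Isobaric: P stays 10.1 kPa; V/T = const ⇒ T₂ = 485 K, V₂ = 273 L.
W = PΔV = 10.1×(273−152) kPa·L = 1230 J.
ΔU = nCvΔT = 0.684×12.5×(485−269) = 1840 J.
Q = ΔU + W = nCpΔT = 3070 J.
Net over both steps: W = 5020 J, Q = 4930 J, ΔU = -93.9 J.

4930 J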